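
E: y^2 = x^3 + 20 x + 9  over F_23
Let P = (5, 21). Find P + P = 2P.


Doubling: s = (3 x1^2 + a) / (2 y1)
s = (3*5^2 + 20) / (2*21) mod 23 = 5
x3 = s^2 - 2 x1 mod 23 = 5^2 - 2*5 = 15
y3 = s (x1 - x3) - y1 mod 23 = 5 * (5 - 15) - 21 = 21

2P = (15, 21)


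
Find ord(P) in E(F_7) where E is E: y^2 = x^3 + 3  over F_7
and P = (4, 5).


Compute successive multiples of P until we hit O:
  1P = (4, 5)
  2P = (3, 4)
  3P = (1, 5)
  4P = (2, 2)
  5P = (5, 4)
  6P = (6, 4)
  7P = (6, 3)
  8P = (5, 3)
  ... (continuing to 13P)
  13P = O

ord(P) = 13


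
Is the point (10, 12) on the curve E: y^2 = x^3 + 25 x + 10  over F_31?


Check whether y^2 = x^3 + 25 x + 10 (mod 31) for (x, y) = (10, 12).
LHS: y^2 = 12^2 mod 31 = 20
RHS: x^3 + 25 x + 10 = 10^3 + 25*10 + 10 mod 31 = 20
LHS = RHS

Yes, on the curve


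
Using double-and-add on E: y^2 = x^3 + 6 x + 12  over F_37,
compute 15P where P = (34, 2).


k = 15 = 1111_2 (binary, LSB first: 1111)
Double-and-add from P = (34, 2):
  bit 0 = 1: acc = O + (34, 2) = (34, 2)
  bit 1 = 1: acc = (34, 2) + (7, 8) = (23, 12)
  bit 2 = 1: acc = (23, 12) + (27, 32) = (12, 6)
  bit 3 = 1: acc = (12, 6) + (21, 36) = (11, 22)

15P = (11, 22)


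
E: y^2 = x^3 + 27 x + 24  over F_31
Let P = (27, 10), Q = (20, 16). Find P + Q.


P != Q, so use the chord formula.
s = (y2 - y1) / (x2 - x1) = (6) / (24) mod 31 = 8
x3 = s^2 - x1 - x2 mod 31 = 8^2 - 27 - 20 = 17
y3 = s (x1 - x3) - y1 mod 31 = 8 * (27 - 17) - 10 = 8

P + Q = (17, 8)


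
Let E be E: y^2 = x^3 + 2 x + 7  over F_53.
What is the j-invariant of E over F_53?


Delta = -16(4 a^3 + 27 b^2) mod 53 = 50
-1728 * (4 a)^3 = -1728 * (4*2)^3 mod 53 = 46
j = 46 * 50^(-1) mod 53 = 20

j = 20 (mod 53)


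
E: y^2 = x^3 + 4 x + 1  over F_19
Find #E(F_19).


For each x in F_19, count y with y^2 = x^3 + 4 x + 1 mod 19:
  x = 0: RHS = 1, y in [1, 18]  -> 2 point(s)
  x = 1: RHS = 6, y in [5, 14]  -> 2 point(s)
  x = 2: RHS = 17, y in [6, 13]  -> 2 point(s)
  x = 4: RHS = 5, y in [9, 10]  -> 2 point(s)
  x = 7: RHS = 11, y in [7, 12]  -> 2 point(s)
  x = 9: RHS = 6, y in [5, 14]  -> 2 point(s)
  x = 15: RHS = 16, y in [4, 15]  -> 2 point(s)
  x = 16: RHS = 0, y in [0]  -> 1 point(s)
  x = 17: RHS = 4, y in [2, 17]  -> 2 point(s)
Affine points: 17. Add the point at infinity: total = 18.

#E(F_19) = 18


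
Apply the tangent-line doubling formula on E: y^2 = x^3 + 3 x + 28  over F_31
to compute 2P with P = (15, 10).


Doubling: s = (3 x1^2 + a) / (2 y1)
s = (3*15^2 + 3) / (2*10) mod 31 = 6
x3 = s^2 - 2 x1 mod 31 = 6^2 - 2*15 = 6
y3 = s (x1 - x3) - y1 mod 31 = 6 * (15 - 6) - 10 = 13

2P = (6, 13)


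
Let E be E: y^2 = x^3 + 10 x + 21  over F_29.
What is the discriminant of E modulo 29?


4 a^3 + 27 b^2 = 4*10^3 + 27*21^2 = 4000 + 11907 = 15907
Delta = -16 * (15907) = -254512
Delta mod 29 = 21

Delta = 21 (mod 29)


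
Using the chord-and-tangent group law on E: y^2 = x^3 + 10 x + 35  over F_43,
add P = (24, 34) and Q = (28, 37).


P != Q, so use the chord formula.
s = (y2 - y1) / (x2 - x1) = (3) / (4) mod 43 = 33
x3 = s^2 - x1 - x2 mod 43 = 33^2 - 24 - 28 = 5
y3 = s (x1 - x3) - y1 mod 43 = 33 * (24 - 5) - 34 = 34

P + Q = (5, 34)


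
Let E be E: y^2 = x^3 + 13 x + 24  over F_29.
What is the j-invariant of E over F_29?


Delta = -16(4 a^3 + 27 b^2) mod 29 = 1
-1728 * (4 a)^3 = -1728 * (4*13)^3 mod 29 = 18
j = 18 * 1^(-1) mod 29 = 18

j = 18 (mod 29)


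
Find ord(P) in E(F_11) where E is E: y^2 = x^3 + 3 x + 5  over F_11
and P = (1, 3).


Compute successive multiples of P until we hit O:
  1P = (1, 3)
  2P = (10, 10)
  3P = (4, 2)
  4P = (0, 4)
  5P = (0, 7)
  6P = (4, 9)
  7P = (10, 1)
  8P = (1, 8)
  ... (continuing to 9P)
  9P = O

ord(P) = 9


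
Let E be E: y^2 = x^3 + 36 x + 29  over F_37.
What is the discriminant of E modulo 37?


4 a^3 + 27 b^2 = 4*36^3 + 27*29^2 = 186624 + 22707 = 209331
Delta = -16 * (209331) = -3349296
Delta mod 37 = 18

Delta = 18 (mod 37)


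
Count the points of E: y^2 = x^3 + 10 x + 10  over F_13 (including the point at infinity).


For each x in F_13, count y with y^2 = x^3 + 10 x + 10 mod 13:
  x = 0: RHS = 10, y in [6, 7]  -> 2 point(s)
  x = 2: RHS = 12, y in [5, 8]  -> 2 point(s)
  x = 4: RHS = 10, y in [6, 7]  -> 2 point(s)
  x = 5: RHS = 3, y in [4, 9]  -> 2 point(s)
  x = 6: RHS = 0, y in [0]  -> 1 point(s)
  x = 8: RHS = 4, y in [2, 11]  -> 2 point(s)
  x = 9: RHS = 10, y in [6, 7]  -> 2 point(s)
  x = 12: RHS = 12, y in [5, 8]  -> 2 point(s)
Affine points: 15. Add the point at infinity: total = 16.

#E(F_13) = 16


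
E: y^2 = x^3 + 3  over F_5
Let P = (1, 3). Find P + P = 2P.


Doubling: s = (3 x1^2 + a) / (2 y1)
s = (3*1^2 + 0) / (2*3) mod 5 = 3
x3 = s^2 - 2 x1 mod 5 = 3^2 - 2*1 = 2
y3 = s (x1 - x3) - y1 mod 5 = 3 * (1 - 2) - 3 = 4

2P = (2, 4)


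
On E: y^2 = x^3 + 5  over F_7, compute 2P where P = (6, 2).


k = 2 = 10_2 (binary, LSB first: 01)
Double-and-add from P = (6, 2):
  bit 0 = 0: acc unchanged = O
  bit 1 = 1: acc = O + (3, 2) = (3, 2)

2P = (3, 2)


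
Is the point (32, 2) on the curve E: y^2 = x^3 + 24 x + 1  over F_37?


Check whether y^2 = x^3 + 24 x + 1 (mod 37) for (x, y) = (32, 2).
LHS: y^2 = 2^2 mod 37 = 4
RHS: x^3 + 24 x + 1 = 32^3 + 24*32 + 1 mod 37 = 15
LHS != RHS

No, not on the curve


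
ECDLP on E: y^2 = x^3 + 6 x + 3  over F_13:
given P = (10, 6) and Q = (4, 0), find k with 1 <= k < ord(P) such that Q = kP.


Enumerate multiples of P until we hit Q = (4, 0):
  1P = (10, 6)
  2P = (3, 10)
  3P = (12, 10)
  4P = (8, 11)
  5P = (11, 3)
  6P = (1, 6)
  7P = (2, 7)
  8P = (0, 9)
  9P = (4, 0)
Match found at i = 9.

k = 9


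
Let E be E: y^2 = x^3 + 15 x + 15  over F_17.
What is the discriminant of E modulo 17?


4 a^3 + 27 b^2 = 4*15^3 + 27*15^2 = 13500 + 6075 = 19575
Delta = -16 * (19575) = -313200
Delta mod 17 = 8

Delta = 8 (mod 17)


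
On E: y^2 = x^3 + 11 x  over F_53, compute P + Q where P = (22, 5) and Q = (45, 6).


P != Q, so use the chord formula.
s = (y2 - y1) / (x2 - x1) = (1) / (23) mod 53 = 30
x3 = s^2 - x1 - x2 mod 53 = 30^2 - 22 - 45 = 38
y3 = s (x1 - x3) - y1 mod 53 = 30 * (22 - 38) - 5 = 45

P + Q = (38, 45)


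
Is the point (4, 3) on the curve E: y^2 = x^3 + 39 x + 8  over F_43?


Check whether y^2 = x^3 + 39 x + 8 (mod 43) for (x, y) = (4, 3).
LHS: y^2 = 3^2 mod 43 = 9
RHS: x^3 + 39 x + 8 = 4^3 + 39*4 + 8 mod 43 = 13
LHS != RHS

No, not on the curve


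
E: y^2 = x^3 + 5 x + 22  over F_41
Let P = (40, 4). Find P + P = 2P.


Doubling: s = (3 x1^2 + a) / (2 y1)
s = (3*40^2 + 5) / (2*4) mod 41 = 1
x3 = s^2 - 2 x1 mod 41 = 1^2 - 2*40 = 3
y3 = s (x1 - x3) - y1 mod 41 = 1 * (40 - 3) - 4 = 33

2P = (3, 33)


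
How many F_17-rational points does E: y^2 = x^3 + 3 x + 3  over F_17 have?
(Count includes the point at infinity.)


For each x in F_17, count y with y^2 = x^3 + 3 x + 3 mod 17:
  x = 2: RHS = 0, y in [0]  -> 1 point(s)
  x = 6: RHS = 16, y in [4, 13]  -> 2 point(s)
  x = 10: RHS = 13, y in [8, 9]  -> 2 point(s)
  x = 12: RHS = 16, y in [4, 13]  -> 2 point(s)
  x = 14: RHS = 1, y in [1, 16]  -> 2 point(s)
  x = 16: RHS = 16, y in [4, 13]  -> 2 point(s)
Affine points: 11. Add the point at infinity: total = 12.

#E(F_17) = 12


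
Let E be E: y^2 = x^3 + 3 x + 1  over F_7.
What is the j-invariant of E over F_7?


Delta = -16(4 a^3 + 27 b^2) mod 7 = 3
-1728 * (4 a)^3 = -1728 * (4*3)^3 mod 7 = 6
j = 6 * 3^(-1) mod 7 = 2

j = 2 (mod 7)


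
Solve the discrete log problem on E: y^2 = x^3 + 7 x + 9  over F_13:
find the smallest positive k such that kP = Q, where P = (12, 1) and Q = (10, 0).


Enumerate multiples of P until we hit Q = (10, 0):
  1P = (12, 1)
  2P = (1, 2)
  3P = (10, 0)
Match found at i = 3.

k = 3


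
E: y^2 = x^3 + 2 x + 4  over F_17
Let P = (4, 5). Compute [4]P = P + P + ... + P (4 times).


k = 4 = 100_2 (binary, LSB first: 001)
Double-and-add from P = (4, 5):
  bit 0 = 0: acc unchanged = O
  bit 1 = 0: acc unchanged = O
  bit 2 = 1: acc = O + (13, 0) = (13, 0)

4P = (13, 0)


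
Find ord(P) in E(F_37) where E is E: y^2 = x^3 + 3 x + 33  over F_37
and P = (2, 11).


Compute successive multiples of P until we hit O:
  1P = (2, 11)
  2P = (34, 21)
  3P = (5, 32)
  4P = (5, 5)
  5P = (34, 16)
  6P = (2, 26)
  7P = O

ord(P) = 7


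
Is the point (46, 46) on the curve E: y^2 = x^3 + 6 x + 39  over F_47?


Check whether y^2 = x^3 + 6 x + 39 (mod 47) for (x, y) = (46, 46).
LHS: y^2 = 46^2 mod 47 = 1
RHS: x^3 + 6 x + 39 = 46^3 + 6*46 + 39 mod 47 = 32
LHS != RHS

No, not on the curve


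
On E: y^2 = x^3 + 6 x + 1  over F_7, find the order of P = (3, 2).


Compute successive multiples of P until we hit O:
  1P = (3, 2)
  2P = (3, 5)
  3P = O

ord(P) = 3


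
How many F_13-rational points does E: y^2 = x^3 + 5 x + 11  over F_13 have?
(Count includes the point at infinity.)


For each x in F_13, count y with y^2 = x^3 + 5 x + 11 mod 13:
  x = 1: RHS = 4, y in [2, 11]  -> 2 point(s)
  x = 2: RHS = 3, y in [4, 9]  -> 2 point(s)
  x = 3: RHS = 1, y in [1, 12]  -> 2 point(s)
  x = 4: RHS = 4, y in [2, 11]  -> 2 point(s)
  x = 6: RHS = 10, y in [6, 7]  -> 2 point(s)
  x = 7: RHS = 12, y in [5, 8]  -> 2 point(s)
  x = 8: RHS = 4, y in [2, 11]  -> 2 point(s)
Affine points: 14. Add the point at infinity: total = 15.

#E(F_13) = 15


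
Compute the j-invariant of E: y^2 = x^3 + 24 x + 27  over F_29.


Delta = -16(4 a^3 + 27 b^2) mod 29 = 8
-1728 * (4 a)^3 = -1728 * (4*24)^3 mod 29 = 19
j = 19 * 8^(-1) mod 29 = 6

j = 6 (mod 29)


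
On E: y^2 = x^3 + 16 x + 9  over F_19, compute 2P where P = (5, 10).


Doubling: s = (3 x1^2 + a) / (2 y1)
s = (3*5^2 + 16) / (2*10) mod 19 = 15
x3 = s^2 - 2 x1 mod 19 = 15^2 - 2*5 = 6
y3 = s (x1 - x3) - y1 mod 19 = 15 * (5 - 6) - 10 = 13

2P = (6, 13)


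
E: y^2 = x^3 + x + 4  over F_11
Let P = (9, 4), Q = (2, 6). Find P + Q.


P != Q, so use the chord formula.
s = (y2 - y1) / (x2 - x1) = (2) / (4) mod 11 = 6
x3 = s^2 - x1 - x2 mod 11 = 6^2 - 9 - 2 = 3
y3 = s (x1 - x3) - y1 mod 11 = 6 * (9 - 3) - 4 = 10

P + Q = (3, 10)


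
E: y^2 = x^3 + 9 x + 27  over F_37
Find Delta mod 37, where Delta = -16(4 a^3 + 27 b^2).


4 a^3 + 27 b^2 = 4*9^3 + 27*27^2 = 2916 + 19683 = 22599
Delta = -16 * (22599) = -361584
Delta mod 37 = 17

Delta = 17 (mod 37)


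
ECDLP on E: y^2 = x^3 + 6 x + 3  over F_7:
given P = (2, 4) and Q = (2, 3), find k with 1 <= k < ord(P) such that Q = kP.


Enumerate multiples of P until we hit Q = (2, 3):
  1P = (2, 4)
  2P = (5, 5)
  3P = (4, 0)
  4P = (5, 2)
  5P = (2, 3)
Match found at i = 5.

k = 5


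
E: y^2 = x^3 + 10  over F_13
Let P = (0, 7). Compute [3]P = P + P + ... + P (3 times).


k = 3 = 11_2 (binary, LSB first: 11)
Double-and-add from P = (0, 7):
  bit 0 = 1: acc = O + (0, 7) = (0, 7)
  bit 1 = 1: acc = (0, 7) + (0, 6) = O

3P = O


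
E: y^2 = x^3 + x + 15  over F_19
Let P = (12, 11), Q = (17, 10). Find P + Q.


P != Q, so use the chord formula.
s = (y2 - y1) / (x2 - x1) = (18) / (5) mod 19 = 15
x3 = s^2 - x1 - x2 mod 19 = 15^2 - 12 - 17 = 6
y3 = s (x1 - x3) - y1 mod 19 = 15 * (12 - 6) - 11 = 3

P + Q = (6, 3)


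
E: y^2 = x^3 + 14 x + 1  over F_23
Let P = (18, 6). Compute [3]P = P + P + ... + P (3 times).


k = 3 = 11_2 (binary, LSB first: 11)
Double-and-add from P = (18, 6):
  bit 0 = 1: acc = O + (18, 6) = (18, 6)
  bit 1 = 1: acc = (18, 6) + (0, 1) = (6, 5)

3P = (6, 5)


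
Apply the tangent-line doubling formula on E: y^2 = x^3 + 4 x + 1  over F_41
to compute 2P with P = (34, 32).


Doubling: s = (3 x1^2 + a) / (2 y1)
s = (3*34^2 + 4) / (2*32) mod 41 = 3
x3 = s^2 - 2 x1 mod 41 = 3^2 - 2*34 = 23
y3 = s (x1 - x3) - y1 mod 41 = 3 * (34 - 23) - 32 = 1

2P = (23, 1)


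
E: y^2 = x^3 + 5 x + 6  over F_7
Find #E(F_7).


For each x in F_7, count y with y^2 = x^3 + 5 x + 6 mod 7:
  x = 5: RHS = 2, y in [3, 4]  -> 2 point(s)
  x = 6: RHS = 0, y in [0]  -> 1 point(s)
Affine points: 3. Add the point at infinity: total = 4.

#E(F_7) = 4


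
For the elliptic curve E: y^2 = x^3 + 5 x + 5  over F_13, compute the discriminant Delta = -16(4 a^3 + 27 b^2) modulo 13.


4 a^3 + 27 b^2 = 4*5^3 + 27*5^2 = 500 + 675 = 1175
Delta = -16 * (1175) = -18800
Delta mod 13 = 11

Delta = 11 (mod 13)


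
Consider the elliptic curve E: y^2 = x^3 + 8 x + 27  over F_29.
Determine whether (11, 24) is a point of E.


Check whether y^2 = x^3 + 8 x + 27 (mod 29) for (x, y) = (11, 24).
LHS: y^2 = 24^2 mod 29 = 25
RHS: x^3 + 8 x + 27 = 11^3 + 8*11 + 27 mod 29 = 25
LHS = RHS

Yes, on the curve


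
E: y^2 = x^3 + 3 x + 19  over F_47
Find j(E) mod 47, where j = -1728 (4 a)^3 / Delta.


Delta = -16(4 a^3 + 27 b^2) mod 47 = 5
-1728 * (4 a)^3 = -1728 * (4*3)^3 mod 47 = 20
j = 20 * 5^(-1) mod 47 = 4

j = 4 (mod 47)


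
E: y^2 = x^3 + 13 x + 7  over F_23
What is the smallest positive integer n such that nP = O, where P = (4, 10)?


Compute successive multiples of P until we hit O:
  1P = (4, 10)
  2P = (17, 9)
  3P = (5, 6)
  4P = (7, 2)
  5P = (14, 9)
  6P = (8, 18)
  7P = (15, 14)
  8P = (22, 19)
  ... (continuing to 33P)
  33P = O

ord(P) = 33


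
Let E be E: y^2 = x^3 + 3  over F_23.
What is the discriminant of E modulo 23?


4 a^3 + 27 b^2 = 4*0^3 + 27*3^2 = 0 + 243 = 243
Delta = -16 * (243) = -3888
Delta mod 23 = 22

Delta = 22 (mod 23)


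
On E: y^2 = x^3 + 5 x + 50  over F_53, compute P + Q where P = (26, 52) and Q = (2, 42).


P != Q, so use the chord formula.
s = (y2 - y1) / (x2 - x1) = (43) / (29) mod 53 = 49
x3 = s^2 - x1 - x2 mod 53 = 49^2 - 26 - 2 = 41
y3 = s (x1 - x3) - y1 mod 53 = 49 * (26 - 41) - 52 = 8

P + Q = (41, 8)


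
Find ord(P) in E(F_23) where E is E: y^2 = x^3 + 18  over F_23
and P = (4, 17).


Compute successive multiples of P until we hit O:
  1P = (4, 17)
  2P = (8, 22)
  3P = (14, 5)
  4P = (0, 15)
  5P = (2, 7)
  6P = (19, 0)
  7P = (2, 16)
  8P = (0, 8)
  ... (continuing to 12P)
  12P = O

ord(P) = 12


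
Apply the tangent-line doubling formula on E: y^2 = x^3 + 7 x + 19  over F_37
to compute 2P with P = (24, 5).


Doubling: s = (3 x1^2 + a) / (2 y1)
s = (3*24^2 + 7) / (2*5) mod 37 = 7
x3 = s^2 - 2 x1 mod 37 = 7^2 - 2*24 = 1
y3 = s (x1 - x3) - y1 mod 37 = 7 * (24 - 1) - 5 = 8

2P = (1, 8)


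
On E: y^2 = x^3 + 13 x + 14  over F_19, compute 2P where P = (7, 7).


k = 2 = 10_2 (binary, LSB first: 01)
Double-and-add from P = (7, 7):
  bit 0 = 0: acc unchanged = O
  bit 1 = 1: acc = O + (3, 17) = (3, 17)

2P = (3, 17)


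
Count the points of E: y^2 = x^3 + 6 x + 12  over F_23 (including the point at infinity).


For each x in F_23, count y with y^2 = x^3 + 6 x + 12 mod 23:
  x = 0: RHS = 12, y in [9, 14]  -> 2 point(s)
  x = 2: RHS = 9, y in [3, 20]  -> 2 point(s)
  x = 4: RHS = 8, y in [10, 13]  -> 2 point(s)
  x = 5: RHS = 6, y in [11, 12]  -> 2 point(s)
  x = 7: RHS = 6, y in [11, 12]  -> 2 point(s)
  x = 9: RHS = 13, y in [6, 17]  -> 2 point(s)
  x = 11: RHS = 6, y in [11, 12]  -> 2 point(s)
  x = 12: RHS = 18, y in [8, 15]  -> 2 point(s)
  x = 15: RHS = 4, y in [2, 21]  -> 2 point(s)
  x = 16: RHS = 18, y in [8, 15]  -> 2 point(s)
  x = 17: RHS = 13, y in [6, 17]  -> 2 point(s)
  x = 18: RHS = 18, y in [8, 15]  -> 2 point(s)
  x = 19: RHS = 16, y in [4, 19]  -> 2 point(s)
  x = 20: RHS = 13, y in [6, 17]  -> 2 point(s)
Affine points: 28. Add the point at infinity: total = 29.

#E(F_23) = 29


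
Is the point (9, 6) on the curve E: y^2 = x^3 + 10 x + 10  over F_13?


Check whether y^2 = x^3 + 10 x + 10 (mod 13) for (x, y) = (9, 6).
LHS: y^2 = 6^2 mod 13 = 10
RHS: x^3 + 10 x + 10 = 9^3 + 10*9 + 10 mod 13 = 10
LHS = RHS

Yes, on the curve


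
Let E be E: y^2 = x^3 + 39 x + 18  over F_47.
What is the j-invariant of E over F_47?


Delta = -16(4 a^3 + 27 b^2) mod 47 = 7
-1728 * (4 a)^3 = -1728 * (4*39)^3 mod 47 = 42
j = 42 * 7^(-1) mod 47 = 6

j = 6 (mod 47)


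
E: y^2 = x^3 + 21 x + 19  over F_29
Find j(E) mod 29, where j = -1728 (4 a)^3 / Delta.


Delta = -16(4 a^3 + 27 b^2) mod 29 = 8
-1728 * (4 a)^3 = -1728 * (4*21)^3 mod 29 = 24
j = 24 * 8^(-1) mod 29 = 3

j = 3 (mod 29)


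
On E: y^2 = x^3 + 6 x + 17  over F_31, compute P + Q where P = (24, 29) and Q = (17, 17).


P != Q, so use the chord formula.
s = (y2 - y1) / (x2 - x1) = (19) / (24) mod 31 = 15
x3 = s^2 - x1 - x2 mod 31 = 15^2 - 24 - 17 = 29
y3 = s (x1 - x3) - y1 mod 31 = 15 * (24 - 29) - 29 = 20

P + Q = (29, 20)


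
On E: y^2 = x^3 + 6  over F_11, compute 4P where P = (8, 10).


k = 4 = 100_2 (binary, LSB first: 001)
Double-and-add from P = (8, 10):
  bit 0 = 0: acc unchanged = O
  bit 1 = 0: acc unchanged = O
  bit 2 = 1: acc = O + (4, 9) = (4, 9)

4P = (4, 9)


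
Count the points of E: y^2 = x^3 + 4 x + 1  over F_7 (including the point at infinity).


For each x in F_7, count y with y^2 = x^3 + 4 x + 1 mod 7:
  x = 0: RHS = 1, y in [1, 6]  -> 2 point(s)
  x = 4: RHS = 4, y in [2, 5]  -> 2 point(s)
Affine points: 4. Add the point at infinity: total = 5.

#E(F_7) = 5


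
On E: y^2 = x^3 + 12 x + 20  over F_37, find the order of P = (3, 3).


Compute successive multiples of P until we hit O:
  1P = (3, 3)
  2P = (27, 26)
  3P = (4, 13)
  4P = (19, 22)
  5P = (18, 0)
  6P = (19, 15)
  7P = (4, 24)
  8P = (27, 11)
  ... (continuing to 10P)
  10P = O

ord(P) = 10


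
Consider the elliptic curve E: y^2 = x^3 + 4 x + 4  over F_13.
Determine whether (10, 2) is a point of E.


Check whether y^2 = x^3 + 4 x + 4 (mod 13) for (x, y) = (10, 2).
LHS: y^2 = 2^2 mod 13 = 4
RHS: x^3 + 4 x + 4 = 10^3 + 4*10 + 4 mod 13 = 4
LHS = RHS

Yes, on the curve


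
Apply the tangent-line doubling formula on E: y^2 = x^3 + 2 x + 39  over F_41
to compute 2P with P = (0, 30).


Doubling: s = (3 x1^2 + a) / (2 y1)
s = (3*0^2 + 2) / (2*30) mod 41 = 26
x3 = s^2 - 2 x1 mod 41 = 26^2 - 2*0 = 20
y3 = s (x1 - x3) - y1 mod 41 = 26 * (0 - 20) - 30 = 24

2P = (20, 24)


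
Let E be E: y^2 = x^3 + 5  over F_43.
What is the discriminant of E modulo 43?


4 a^3 + 27 b^2 = 4*0^3 + 27*5^2 = 0 + 675 = 675
Delta = -16 * (675) = -10800
Delta mod 43 = 36

Delta = 36 (mod 43)


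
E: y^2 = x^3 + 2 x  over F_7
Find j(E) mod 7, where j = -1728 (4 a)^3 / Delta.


Delta = -16(4 a^3 + 27 b^2) mod 7 = 6
-1728 * (4 a)^3 = -1728 * (4*2)^3 mod 7 = 1
j = 1 * 6^(-1) mod 7 = 6

j = 6 (mod 7)


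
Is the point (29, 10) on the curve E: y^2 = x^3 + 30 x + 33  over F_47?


Check whether y^2 = x^3 + 30 x + 33 (mod 47) for (x, y) = (29, 10).
LHS: y^2 = 10^2 mod 47 = 6
RHS: x^3 + 30 x + 33 = 29^3 + 30*29 + 33 mod 47 = 6
LHS = RHS

Yes, on the curve


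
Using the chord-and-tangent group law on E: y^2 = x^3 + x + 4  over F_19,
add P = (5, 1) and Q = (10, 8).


P != Q, so use the chord formula.
s = (y2 - y1) / (x2 - x1) = (7) / (5) mod 19 = 9
x3 = s^2 - x1 - x2 mod 19 = 9^2 - 5 - 10 = 9
y3 = s (x1 - x3) - y1 mod 19 = 9 * (5 - 9) - 1 = 1

P + Q = (9, 1)


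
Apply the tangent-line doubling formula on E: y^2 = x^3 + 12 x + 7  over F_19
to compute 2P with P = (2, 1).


Doubling: s = (3 x1^2 + a) / (2 y1)
s = (3*2^2 + 12) / (2*1) mod 19 = 12
x3 = s^2 - 2 x1 mod 19 = 12^2 - 2*2 = 7
y3 = s (x1 - x3) - y1 mod 19 = 12 * (2 - 7) - 1 = 15

2P = (7, 15)


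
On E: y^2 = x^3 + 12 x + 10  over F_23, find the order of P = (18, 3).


Compute successive multiples of P until we hit O:
  1P = (18, 3)
  2P = (19, 17)
  3P = (21, 1)
  4P = (10, 7)
  5P = (1, 0)
  6P = (10, 16)
  7P = (21, 22)
  8P = (19, 6)
  ... (continuing to 10P)
  10P = O

ord(P) = 10


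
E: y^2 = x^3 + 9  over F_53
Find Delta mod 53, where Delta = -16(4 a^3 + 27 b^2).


4 a^3 + 27 b^2 = 4*0^3 + 27*9^2 = 0 + 2187 = 2187
Delta = -16 * (2187) = -34992
Delta mod 53 = 41

Delta = 41 (mod 53)


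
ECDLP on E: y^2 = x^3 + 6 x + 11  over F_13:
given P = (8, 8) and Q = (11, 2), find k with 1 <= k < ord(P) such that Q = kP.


Enumerate multiples of P until we hit Q = (11, 2):
  1P = (8, 8)
  2P = (11, 2)
Match found at i = 2.

k = 2


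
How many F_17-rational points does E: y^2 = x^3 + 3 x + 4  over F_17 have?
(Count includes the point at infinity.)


For each x in F_17, count y with y^2 = x^3 + 3 x + 4 mod 17:
  x = 0: RHS = 4, y in [2, 15]  -> 2 point(s)
  x = 1: RHS = 8, y in [5, 12]  -> 2 point(s)
  x = 2: RHS = 1, y in [1, 16]  -> 2 point(s)
  x = 5: RHS = 8, y in [5, 12]  -> 2 point(s)
  x = 6: RHS = 0, y in [0]  -> 1 point(s)
  x = 8: RHS = 13, y in [8, 9]  -> 2 point(s)
  x = 11: RHS = 8, y in [5, 12]  -> 2 point(s)
  x = 12: RHS = 0, y in [0]  -> 1 point(s)
  x = 13: RHS = 13, y in [8, 9]  -> 2 point(s)
  x = 14: RHS = 2, y in [6, 11]  -> 2 point(s)
  x = 16: RHS = 0, y in [0]  -> 1 point(s)
Affine points: 19. Add the point at infinity: total = 20.

#E(F_17) = 20


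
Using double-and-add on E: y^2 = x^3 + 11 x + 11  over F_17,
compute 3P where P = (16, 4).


k = 3 = 11_2 (binary, LSB first: 11)
Double-and-add from P = (16, 4):
  bit 0 = 1: acc = O + (16, 4) = (16, 4)
  bit 1 = 1: acc = (16, 4) + (4, 0) = (16, 13)

3P = (16, 13)


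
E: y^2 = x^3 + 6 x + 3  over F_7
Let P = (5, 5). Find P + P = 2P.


Doubling: s = (3 x1^2 + a) / (2 y1)
s = (3*5^2 + 6) / (2*5) mod 7 = 6
x3 = s^2 - 2 x1 mod 7 = 6^2 - 2*5 = 5
y3 = s (x1 - x3) - y1 mod 7 = 6 * (5 - 5) - 5 = 2

2P = (5, 2)


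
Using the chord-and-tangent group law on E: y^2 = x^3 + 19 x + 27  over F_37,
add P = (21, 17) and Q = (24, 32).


P != Q, so use the chord formula.
s = (y2 - y1) / (x2 - x1) = (15) / (3) mod 37 = 5
x3 = s^2 - x1 - x2 mod 37 = 5^2 - 21 - 24 = 17
y3 = s (x1 - x3) - y1 mod 37 = 5 * (21 - 17) - 17 = 3

P + Q = (17, 3)


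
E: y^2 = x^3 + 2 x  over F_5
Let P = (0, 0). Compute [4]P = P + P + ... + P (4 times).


k = 4 = 100_2 (binary, LSB first: 001)
Double-and-add from P = (0, 0):
  bit 0 = 0: acc unchanged = O
  bit 1 = 0: acc unchanged = O
  bit 2 = 1: acc = O + O = O

4P = O


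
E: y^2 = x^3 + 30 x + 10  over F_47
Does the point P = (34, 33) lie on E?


Check whether y^2 = x^3 + 30 x + 10 (mod 47) for (x, y) = (34, 33).
LHS: y^2 = 33^2 mod 47 = 8
RHS: x^3 + 30 x + 10 = 34^3 + 30*34 + 10 mod 47 = 8
LHS = RHS

Yes, on the curve


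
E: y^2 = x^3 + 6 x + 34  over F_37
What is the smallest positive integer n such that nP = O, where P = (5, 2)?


Compute successive multiples of P until we hit O:
  1P = (5, 2)
  2P = (0, 16)
  3P = (28, 18)
  4P = (34, 10)
  5P = (36, 29)
  6P = (7, 7)
  7P = (22, 11)
  8P = (9, 22)
  ... (continuing to 41P)
  41P = O

ord(P) = 41


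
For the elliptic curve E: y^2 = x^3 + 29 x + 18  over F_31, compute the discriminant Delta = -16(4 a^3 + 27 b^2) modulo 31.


4 a^3 + 27 b^2 = 4*29^3 + 27*18^2 = 97556 + 8748 = 106304
Delta = -16 * (106304) = -1700864
Delta mod 31 = 13

Delta = 13 (mod 31)


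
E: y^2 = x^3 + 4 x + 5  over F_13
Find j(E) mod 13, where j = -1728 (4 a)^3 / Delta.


Delta = -16(4 a^3 + 27 b^2) mod 13 = 2
-1728 * (4 a)^3 = -1728 * (4*4)^3 mod 13 = 1
j = 1 * 2^(-1) mod 13 = 7

j = 7 (mod 13)


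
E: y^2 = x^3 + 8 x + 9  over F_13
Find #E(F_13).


For each x in F_13, count y with y^2 = x^3 + 8 x + 9 mod 13:
  x = 0: RHS = 9, y in [3, 10]  -> 2 point(s)
  x = 4: RHS = 1, y in [1, 12]  -> 2 point(s)
  x = 6: RHS = 0, y in [0]  -> 1 point(s)
  x = 8: RHS = 0, y in [0]  -> 1 point(s)
  x = 9: RHS = 4, y in [2, 11]  -> 2 point(s)
  x = 10: RHS = 10, y in [6, 7]  -> 2 point(s)
  x = 12: RHS = 0, y in [0]  -> 1 point(s)
Affine points: 11. Add the point at infinity: total = 12.

#E(F_13) = 12


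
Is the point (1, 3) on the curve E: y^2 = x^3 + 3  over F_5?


Check whether y^2 = x^3 + 0 x + 3 (mod 5) for (x, y) = (1, 3).
LHS: y^2 = 3^2 mod 5 = 4
RHS: x^3 + 0 x + 3 = 1^3 + 0*1 + 3 mod 5 = 4
LHS = RHS

Yes, on the curve


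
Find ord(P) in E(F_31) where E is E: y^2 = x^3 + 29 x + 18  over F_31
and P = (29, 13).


Compute successive multiples of P until we hit O:
  1P = (29, 13)
  2P = (8, 7)
  3P = (8, 24)
  4P = (29, 18)
  5P = O

ord(P) = 5


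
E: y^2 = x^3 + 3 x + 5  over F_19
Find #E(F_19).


For each x in F_19, count y with y^2 = x^3 + 3 x + 5 mod 19:
  x = 0: RHS = 5, y in [9, 10]  -> 2 point(s)
  x = 1: RHS = 9, y in [3, 16]  -> 2 point(s)
  x = 2: RHS = 0, y in [0]  -> 1 point(s)
  x = 4: RHS = 5, y in [9, 10]  -> 2 point(s)
  x = 6: RHS = 11, y in [7, 12]  -> 2 point(s)
  x = 8: RHS = 9, y in [3, 16]  -> 2 point(s)
  x = 9: RHS = 1, y in [1, 18]  -> 2 point(s)
  x = 10: RHS = 9, y in [3, 16]  -> 2 point(s)
  x = 11: RHS = 1, y in [1, 18]  -> 2 point(s)
  x = 14: RHS = 17, y in [6, 13]  -> 2 point(s)
  x = 15: RHS = 5, y in [9, 10]  -> 2 point(s)
  x = 16: RHS = 7, y in [8, 11]  -> 2 point(s)
  x = 18: RHS = 1, y in [1, 18]  -> 2 point(s)
Affine points: 25. Add the point at infinity: total = 26.

#E(F_19) = 26


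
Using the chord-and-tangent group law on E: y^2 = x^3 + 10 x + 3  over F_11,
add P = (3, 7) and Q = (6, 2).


P != Q, so use the chord formula.
s = (y2 - y1) / (x2 - x1) = (6) / (3) mod 11 = 2
x3 = s^2 - x1 - x2 mod 11 = 2^2 - 3 - 6 = 6
y3 = s (x1 - x3) - y1 mod 11 = 2 * (3 - 6) - 7 = 9

P + Q = (6, 9)


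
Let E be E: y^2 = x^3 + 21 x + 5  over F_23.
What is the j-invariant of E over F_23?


Delta = -16(4 a^3 + 27 b^2) mod 23 = 16
-1728 * (4 a)^3 = -1728 * (4*21)^3 mod 23 = 18
j = 18 * 16^(-1) mod 23 = 4

j = 4 (mod 23)


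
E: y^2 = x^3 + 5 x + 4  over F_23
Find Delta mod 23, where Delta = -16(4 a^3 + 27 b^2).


4 a^3 + 27 b^2 = 4*5^3 + 27*4^2 = 500 + 432 = 932
Delta = -16 * (932) = -14912
Delta mod 23 = 15

Delta = 15 (mod 23)


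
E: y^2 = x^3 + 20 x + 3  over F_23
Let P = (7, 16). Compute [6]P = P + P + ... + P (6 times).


k = 6 = 110_2 (binary, LSB first: 011)
Double-and-add from P = (7, 16):
  bit 0 = 0: acc unchanged = O
  bit 1 = 1: acc = O + (12, 19) = (12, 19)
  bit 2 = 1: acc = (12, 19) + (0, 16) = (1, 1)

6P = (1, 1)


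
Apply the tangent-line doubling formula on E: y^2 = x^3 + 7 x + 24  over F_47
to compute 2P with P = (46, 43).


Doubling: s = (3 x1^2 + a) / (2 y1)
s = (3*46^2 + 7) / (2*43) mod 47 = 34
x3 = s^2 - 2 x1 mod 47 = 34^2 - 2*46 = 30
y3 = s (x1 - x3) - y1 mod 47 = 34 * (46 - 30) - 43 = 31

2P = (30, 31)


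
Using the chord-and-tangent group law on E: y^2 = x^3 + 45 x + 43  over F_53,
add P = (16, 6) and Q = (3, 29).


P != Q, so use the chord formula.
s = (y2 - y1) / (x2 - x1) = (23) / (40) mod 53 = 39
x3 = s^2 - x1 - x2 mod 53 = 39^2 - 16 - 3 = 18
y3 = s (x1 - x3) - y1 mod 53 = 39 * (16 - 18) - 6 = 22

P + Q = (18, 22)


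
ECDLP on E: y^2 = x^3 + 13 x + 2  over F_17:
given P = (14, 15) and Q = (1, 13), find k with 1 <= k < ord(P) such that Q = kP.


Enumerate multiples of P until we hit Q = (1, 13):
  1P = (14, 15)
  2P = (4, 4)
  3P = (15, 6)
  4P = (1, 4)
  5P = (0, 6)
  6P = (12, 13)
  7P = (9, 7)
  8P = (2, 11)
  9P = (3, 0)
  10P = (2, 6)
  11P = (9, 10)
  12P = (12, 4)
  13P = (0, 11)
  14P = (1, 13)
Match found at i = 14.

k = 14


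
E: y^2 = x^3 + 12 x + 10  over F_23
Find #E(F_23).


For each x in F_23, count y with y^2 = x^3 + 12 x + 10 mod 23:
  x = 1: RHS = 0, y in [0]  -> 1 point(s)
  x = 3: RHS = 4, y in [2, 21]  -> 2 point(s)
  x = 7: RHS = 0, y in [0]  -> 1 point(s)
  x = 10: RHS = 3, y in [7, 16]  -> 2 point(s)
  x = 11: RHS = 1, y in [1, 22]  -> 2 point(s)
  x = 14: RHS = 1, y in [1, 22]  -> 2 point(s)
  x = 15: RHS = 0, y in [0]  -> 1 point(s)
  x = 18: RHS = 9, y in [3, 20]  -> 2 point(s)
  x = 19: RHS = 13, y in [6, 17]  -> 2 point(s)
  x = 20: RHS = 16, y in [4, 19]  -> 2 point(s)
  x = 21: RHS = 1, y in [1, 22]  -> 2 point(s)
Affine points: 19. Add the point at infinity: total = 20.

#E(F_23) = 20


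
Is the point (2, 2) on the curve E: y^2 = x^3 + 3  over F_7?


Check whether y^2 = x^3 + 0 x + 3 (mod 7) for (x, y) = (2, 2).
LHS: y^2 = 2^2 mod 7 = 4
RHS: x^3 + 0 x + 3 = 2^3 + 0*2 + 3 mod 7 = 4
LHS = RHS

Yes, on the curve


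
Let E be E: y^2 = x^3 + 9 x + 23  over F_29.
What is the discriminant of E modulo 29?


4 a^3 + 27 b^2 = 4*9^3 + 27*23^2 = 2916 + 14283 = 17199
Delta = -16 * (17199) = -275184
Delta mod 29 = 26

Delta = 26 (mod 29)


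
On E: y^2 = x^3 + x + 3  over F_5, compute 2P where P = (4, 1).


Doubling: s = (3 x1^2 + a) / (2 y1)
s = (3*4^2 + 1) / (2*1) mod 5 = 2
x3 = s^2 - 2 x1 mod 5 = 2^2 - 2*4 = 1
y3 = s (x1 - x3) - y1 mod 5 = 2 * (4 - 1) - 1 = 0

2P = (1, 0)


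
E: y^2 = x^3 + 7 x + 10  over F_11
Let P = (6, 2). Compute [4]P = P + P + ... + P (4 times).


k = 4 = 100_2 (binary, LSB first: 001)
Double-and-add from P = (6, 2):
  bit 0 = 0: acc unchanged = O
  bit 1 = 0: acc unchanged = O
  bit 2 = 1: acc = O + (3, 5) = (3, 5)

4P = (3, 5)


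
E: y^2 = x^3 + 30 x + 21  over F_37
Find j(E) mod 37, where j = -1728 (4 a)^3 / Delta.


Delta = -16(4 a^3 + 27 b^2) mod 37 = 12
-1728 * (4 a)^3 = -1728 * (4*30)^3 mod 37 = 27
j = 27 * 12^(-1) mod 37 = 30

j = 30 (mod 37)


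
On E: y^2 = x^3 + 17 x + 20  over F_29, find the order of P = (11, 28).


Compute successive multiples of P until we hit O:
  1P = (11, 28)
  2P = (2, 2)
  3P = (0, 7)
  4P = (25, 27)
  5P = (26, 0)
  6P = (25, 2)
  7P = (0, 22)
  8P = (2, 27)
  ... (continuing to 10P)
  10P = O

ord(P) = 10


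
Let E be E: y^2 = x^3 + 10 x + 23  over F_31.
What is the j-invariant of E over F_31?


Delta = -16(4 a^3 + 27 b^2) mod 31 = 19
-1728 * (4 a)^3 = -1728 * (4*10)^3 mod 31 = 4
j = 4 * 19^(-1) mod 31 = 10

j = 10 (mod 31)


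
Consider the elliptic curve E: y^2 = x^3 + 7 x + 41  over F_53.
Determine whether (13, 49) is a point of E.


Check whether y^2 = x^3 + 7 x + 41 (mod 53) for (x, y) = (13, 49).
LHS: y^2 = 49^2 mod 53 = 16
RHS: x^3 + 7 x + 41 = 13^3 + 7*13 + 41 mod 53 = 50
LHS != RHS

No, not on the curve


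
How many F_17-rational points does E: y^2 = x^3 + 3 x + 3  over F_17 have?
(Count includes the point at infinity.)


For each x in F_17, count y with y^2 = x^3 + 3 x + 3 mod 17:
  x = 2: RHS = 0, y in [0]  -> 1 point(s)
  x = 6: RHS = 16, y in [4, 13]  -> 2 point(s)
  x = 10: RHS = 13, y in [8, 9]  -> 2 point(s)
  x = 12: RHS = 16, y in [4, 13]  -> 2 point(s)
  x = 14: RHS = 1, y in [1, 16]  -> 2 point(s)
  x = 16: RHS = 16, y in [4, 13]  -> 2 point(s)
Affine points: 11. Add the point at infinity: total = 12.

#E(F_17) = 12


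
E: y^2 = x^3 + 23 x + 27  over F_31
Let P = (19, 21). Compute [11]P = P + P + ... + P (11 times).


k = 11 = 1011_2 (binary, LSB first: 1101)
Double-and-add from P = (19, 21):
  bit 0 = 1: acc = O + (19, 21) = (19, 21)
  bit 1 = 1: acc = (19, 21) + (1, 19) = (29, 2)
  bit 2 = 0: acc unchanged = (29, 2)
  bit 3 = 1: acc = (29, 2) + (12, 27) = (6, 28)

11P = (6, 28)


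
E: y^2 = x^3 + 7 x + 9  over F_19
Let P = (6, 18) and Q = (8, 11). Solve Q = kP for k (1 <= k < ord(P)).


Enumerate multiples of P until we hit Q = (8, 11):
  1P = (6, 18)
  2P = (12, 4)
  3P = (17, 14)
  4P = (1, 13)
  5P = (13, 13)
  6P = (4, 5)
  7P = (18, 18)
  8P = (14, 1)
  9P = (5, 6)
  10P = (0, 16)
  11P = (11, 12)
  12P = (8, 11)
Match found at i = 12.

k = 12


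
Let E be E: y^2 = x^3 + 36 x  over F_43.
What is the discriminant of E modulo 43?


4 a^3 + 27 b^2 = 4*36^3 + 27*0^2 = 186624 + 0 = 186624
Delta = -16 * (186624) = -2985984
Delta mod 43 = 22

Delta = 22 (mod 43)


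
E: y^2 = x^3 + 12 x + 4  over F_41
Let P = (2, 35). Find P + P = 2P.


Doubling: s = (3 x1^2 + a) / (2 y1)
s = (3*2^2 + 12) / (2*35) mod 41 = 39
x3 = s^2 - 2 x1 mod 41 = 39^2 - 2*2 = 0
y3 = s (x1 - x3) - y1 mod 41 = 39 * (2 - 0) - 35 = 2

2P = (0, 2)


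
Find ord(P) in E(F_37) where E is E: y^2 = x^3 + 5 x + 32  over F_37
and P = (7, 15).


Compute successive multiples of P until we hit O:
  1P = (7, 15)
  2P = (12, 9)
  3P = (15, 2)
  4P = (24, 8)
  5P = (36, 10)
  6P = (10, 34)
  7P = (19, 20)
  8P = (14, 16)
  ... (continuing to 18P)
  18P = O

ord(P) = 18


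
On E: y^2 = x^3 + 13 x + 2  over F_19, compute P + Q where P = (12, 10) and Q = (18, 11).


P != Q, so use the chord formula.
s = (y2 - y1) / (x2 - x1) = (1) / (6) mod 19 = 16
x3 = s^2 - x1 - x2 mod 19 = 16^2 - 12 - 18 = 17
y3 = s (x1 - x3) - y1 mod 19 = 16 * (12 - 17) - 10 = 5

P + Q = (17, 5)


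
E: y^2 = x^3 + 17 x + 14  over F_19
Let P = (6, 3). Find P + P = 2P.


Doubling: s = (3 x1^2 + a) / (2 y1)
s = (3*6^2 + 17) / (2*3) mod 19 = 5
x3 = s^2 - 2 x1 mod 19 = 5^2 - 2*6 = 13
y3 = s (x1 - x3) - y1 mod 19 = 5 * (6 - 13) - 3 = 0

2P = (13, 0)


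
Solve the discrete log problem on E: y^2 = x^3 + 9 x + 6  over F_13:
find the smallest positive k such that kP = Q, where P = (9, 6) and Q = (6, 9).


Enumerate multiples of P until we hit Q = (6, 9):
  1P = (9, 6)
  2P = (7, 10)
  3P = (1, 4)
  4P = (12, 3)
  5P = (6, 4)
  6P = (10, 2)
  7P = (10, 11)
  8P = (6, 9)
Match found at i = 8.

k = 8


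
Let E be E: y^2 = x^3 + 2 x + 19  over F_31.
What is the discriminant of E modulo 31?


4 a^3 + 27 b^2 = 4*2^3 + 27*19^2 = 32 + 9747 = 9779
Delta = -16 * (9779) = -156464
Delta mod 31 = 24

Delta = 24 (mod 31)


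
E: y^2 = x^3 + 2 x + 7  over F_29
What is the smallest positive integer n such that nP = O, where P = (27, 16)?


Compute successive multiples of P until we hit O:
  1P = (27, 16)
  2P = (0, 23)
  3P = (7, 25)
  4P = (25, 15)
  5P = (28, 27)
  6P = (8, 19)
  7P = (17, 16)
  8P = (14, 13)
  ... (continuing to 20P)
  20P = O

ord(P) = 20


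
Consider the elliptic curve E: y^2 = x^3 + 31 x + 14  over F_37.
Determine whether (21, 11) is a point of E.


Check whether y^2 = x^3 + 31 x + 14 (mod 37) for (x, y) = (21, 11).
LHS: y^2 = 11^2 mod 37 = 10
RHS: x^3 + 31 x + 14 = 21^3 + 31*21 + 14 mod 37 = 10
LHS = RHS

Yes, on the curve


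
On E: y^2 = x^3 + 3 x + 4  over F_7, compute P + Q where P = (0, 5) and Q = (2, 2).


P != Q, so use the chord formula.
s = (y2 - y1) / (x2 - x1) = (4) / (2) mod 7 = 2
x3 = s^2 - x1 - x2 mod 7 = 2^2 - 0 - 2 = 2
y3 = s (x1 - x3) - y1 mod 7 = 2 * (0 - 2) - 5 = 5

P + Q = (2, 5)


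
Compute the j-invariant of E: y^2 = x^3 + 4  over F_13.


Delta = -16(4 a^3 + 27 b^2) mod 13 = 4
-1728 * (4 a)^3 = -1728 * (4*0)^3 mod 13 = 0
j = 0 * 4^(-1) mod 13 = 0

j = 0 (mod 13)


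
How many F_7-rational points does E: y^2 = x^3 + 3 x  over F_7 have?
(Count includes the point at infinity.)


For each x in F_7, count y with y^2 = x^3 + 3 x + 0 mod 7:
  x = 0: RHS = 0, y in [0]  -> 1 point(s)
  x = 1: RHS = 4, y in [2, 5]  -> 2 point(s)
  x = 2: RHS = 0, y in [0]  -> 1 point(s)
  x = 3: RHS = 1, y in [1, 6]  -> 2 point(s)
  x = 5: RHS = 0, y in [0]  -> 1 point(s)
Affine points: 7. Add the point at infinity: total = 8.

#E(F_7) = 8


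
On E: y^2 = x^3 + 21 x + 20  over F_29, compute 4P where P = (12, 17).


k = 4 = 100_2 (binary, LSB first: 001)
Double-and-add from P = (12, 17):
  bit 0 = 0: acc unchanged = O
  bit 1 = 0: acc unchanged = O
  bit 2 = 1: acc = O + (20, 28) = (20, 28)

4P = (20, 28)


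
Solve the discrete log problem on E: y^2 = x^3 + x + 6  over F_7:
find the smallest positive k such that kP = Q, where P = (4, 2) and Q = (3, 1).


Enumerate multiples of P until we hit Q = (3, 1):
  1P = (4, 2)
  2P = (6, 5)
  3P = (1, 6)
  4P = (3, 6)
  5P = (2, 4)
  6P = (2, 3)
  7P = (3, 1)
Match found at i = 7.

k = 7


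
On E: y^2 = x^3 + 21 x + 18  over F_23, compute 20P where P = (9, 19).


k = 20 = 10100_2 (binary, LSB first: 00101)
Double-and-add from P = (9, 19):
  bit 0 = 0: acc unchanged = O
  bit 1 = 0: acc unchanged = O
  bit 2 = 1: acc = O + (10, 20) = (10, 20)
  bit 3 = 0: acc unchanged = (10, 20)
  bit 4 = 1: acc = (10, 20) + (8, 10) = (7, 18)

20P = (7, 18)


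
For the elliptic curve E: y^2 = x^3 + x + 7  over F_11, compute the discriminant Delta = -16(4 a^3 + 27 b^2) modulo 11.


4 a^3 + 27 b^2 = 4*1^3 + 27*7^2 = 4 + 1323 = 1327
Delta = -16 * (1327) = -21232
Delta mod 11 = 9

Delta = 9 (mod 11)


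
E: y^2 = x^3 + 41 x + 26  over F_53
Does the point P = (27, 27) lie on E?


Check whether y^2 = x^3 + 41 x + 26 (mod 53) for (x, y) = (27, 27).
LHS: y^2 = 27^2 mod 53 = 40
RHS: x^3 + 41 x + 26 = 27^3 + 41*27 + 26 mod 53 = 40
LHS = RHS

Yes, on the curve


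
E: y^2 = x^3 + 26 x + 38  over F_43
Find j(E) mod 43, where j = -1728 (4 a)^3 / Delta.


Delta = -16(4 a^3 + 27 b^2) mod 43 = 9
-1728 * (4 a)^3 = -1728 * (4*26)^3 mod 43 = 42
j = 42 * 9^(-1) mod 43 = 19

j = 19 (mod 43)


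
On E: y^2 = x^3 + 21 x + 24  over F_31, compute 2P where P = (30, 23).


Doubling: s = (3 x1^2 + a) / (2 y1)
s = (3*30^2 + 21) / (2*23) mod 31 = 14
x3 = s^2 - 2 x1 mod 31 = 14^2 - 2*30 = 12
y3 = s (x1 - x3) - y1 mod 31 = 14 * (30 - 12) - 23 = 12

2P = (12, 12)


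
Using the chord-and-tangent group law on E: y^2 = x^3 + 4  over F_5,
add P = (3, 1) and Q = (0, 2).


P != Q, so use the chord formula.
s = (y2 - y1) / (x2 - x1) = (1) / (2) mod 5 = 3
x3 = s^2 - x1 - x2 mod 5 = 3^2 - 3 - 0 = 1
y3 = s (x1 - x3) - y1 mod 5 = 3 * (3 - 1) - 1 = 0

P + Q = (1, 0)


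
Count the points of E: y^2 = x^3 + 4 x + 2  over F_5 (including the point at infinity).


For each x in F_5, count y with y^2 = x^3 + 4 x + 2 mod 5:
  x = 3: RHS = 1, y in [1, 4]  -> 2 point(s)
Affine points: 2. Add the point at infinity: total = 3.

#E(F_5) = 3


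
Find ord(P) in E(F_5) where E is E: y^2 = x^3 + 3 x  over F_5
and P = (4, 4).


Compute successive multiples of P until we hit O:
  1P = (4, 4)
  2P = (1, 2)
  3P = (1, 3)
  4P = (4, 1)
  5P = O

ord(P) = 5


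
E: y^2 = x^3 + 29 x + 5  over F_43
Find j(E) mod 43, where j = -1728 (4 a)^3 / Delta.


Delta = -16(4 a^3 + 27 b^2) mod 43 = 40
-1728 * (4 a)^3 = -1728 * (4*29)^3 mod 43 = 32
j = 32 * 40^(-1) mod 43 = 18

j = 18 (mod 43)


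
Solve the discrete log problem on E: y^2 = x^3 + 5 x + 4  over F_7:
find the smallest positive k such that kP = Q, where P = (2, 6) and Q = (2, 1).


Enumerate multiples of P until we hit Q = (2, 1):
  1P = (2, 6)
  2P = (0, 5)
  3P = (0, 2)
  4P = (2, 1)
Match found at i = 4.

k = 4


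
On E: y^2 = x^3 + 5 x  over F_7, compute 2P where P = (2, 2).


Doubling: s = (3 x1^2 + a) / (2 y1)
s = (3*2^2 + 5) / (2*2) mod 7 = 6
x3 = s^2 - 2 x1 mod 7 = 6^2 - 2*2 = 4
y3 = s (x1 - x3) - y1 mod 7 = 6 * (2 - 4) - 2 = 0

2P = (4, 0)


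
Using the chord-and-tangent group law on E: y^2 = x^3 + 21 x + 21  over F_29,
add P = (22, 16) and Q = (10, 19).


P != Q, so use the chord formula.
s = (y2 - y1) / (x2 - x1) = (3) / (17) mod 29 = 7
x3 = s^2 - x1 - x2 mod 29 = 7^2 - 22 - 10 = 17
y3 = s (x1 - x3) - y1 mod 29 = 7 * (22 - 17) - 16 = 19

P + Q = (17, 19)


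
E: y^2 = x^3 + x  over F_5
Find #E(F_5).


For each x in F_5, count y with y^2 = x^3 + 1 x + 0 mod 5:
  x = 0: RHS = 0, y in [0]  -> 1 point(s)
  x = 2: RHS = 0, y in [0]  -> 1 point(s)
  x = 3: RHS = 0, y in [0]  -> 1 point(s)
Affine points: 3. Add the point at infinity: total = 4.

#E(F_5) = 4


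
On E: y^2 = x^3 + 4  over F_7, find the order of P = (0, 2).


Compute successive multiples of P until we hit O:
  1P = (0, 2)
  2P = (0, 5)
  3P = O

ord(P) = 3


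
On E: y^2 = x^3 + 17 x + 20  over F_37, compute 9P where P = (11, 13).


k = 9 = 1001_2 (binary, LSB first: 1001)
Double-and-add from P = (11, 13):
  bit 0 = 1: acc = O + (11, 13) = (11, 13)
  bit 1 = 0: acc unchanged = (11, 13)
  bit 2 = 0: acc unchanged = (11, 13)
  bit 3 = 1: acc = (11, 13) + (34, 33) = (25, 7)

9P = (25, 7)


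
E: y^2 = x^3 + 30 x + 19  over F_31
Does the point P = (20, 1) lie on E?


Check whether y^2 = x^3 + 30 x + 19 (mod 31) for (x, y) = (20, 1).
LHS: y^2 = 1^2 mod 31 = 1
RHS: x^3 + 30 x + 19 = 20^3 + 30*20 + 19 mod 31 = 1
LHS = RHS

Yes, on the curve


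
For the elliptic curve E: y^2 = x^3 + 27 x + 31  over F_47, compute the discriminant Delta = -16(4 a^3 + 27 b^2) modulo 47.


4 a^3 + 27 b^2 = 4*27^3 + 27*31^2 = 78732 + 25947 = 104679
Delta = -16 * (104679) = -1674864
Delta mod 47 = 28

Delta = 28 (mod 47)


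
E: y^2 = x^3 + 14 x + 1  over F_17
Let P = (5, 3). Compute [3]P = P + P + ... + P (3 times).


k = 3 = 11_2 (binary, LSB first: 11)
Double-and-add from P = (5, 3):
  bit 0 = 1: acc = O + (5, 3) = (5, 3)
  bit 1 = 1: acc = (5, 3) + (15, 13) = (15, 4)

3P = (15, 4)


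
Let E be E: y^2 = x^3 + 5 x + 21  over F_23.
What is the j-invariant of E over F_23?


Delta = -16(4 a^3 + 27 b^2) mod 23 = 1
-1728 * (4 a)^3 = -1728 * (4*5)^3 mod 23 = 12
j = 12 * 1^(-1) mod 23 = 12

j = 12 (mod 23)
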